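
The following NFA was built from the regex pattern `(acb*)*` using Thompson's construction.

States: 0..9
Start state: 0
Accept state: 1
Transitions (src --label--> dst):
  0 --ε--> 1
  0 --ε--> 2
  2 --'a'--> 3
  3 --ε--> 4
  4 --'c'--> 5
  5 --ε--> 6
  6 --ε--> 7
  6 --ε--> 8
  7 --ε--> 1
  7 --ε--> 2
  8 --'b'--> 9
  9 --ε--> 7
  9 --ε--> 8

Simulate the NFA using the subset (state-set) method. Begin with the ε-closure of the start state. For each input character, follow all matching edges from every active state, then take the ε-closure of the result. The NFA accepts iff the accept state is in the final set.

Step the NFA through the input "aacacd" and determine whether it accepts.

start: ε-closure({0}) = {0,1,2}
'a' @ 1: {3,4}
'a' @ 2: {}  — state set empty
rest 'cacd' ignored (set empty)
after full input: {}  (accept=1 not in)

Answer: REJECT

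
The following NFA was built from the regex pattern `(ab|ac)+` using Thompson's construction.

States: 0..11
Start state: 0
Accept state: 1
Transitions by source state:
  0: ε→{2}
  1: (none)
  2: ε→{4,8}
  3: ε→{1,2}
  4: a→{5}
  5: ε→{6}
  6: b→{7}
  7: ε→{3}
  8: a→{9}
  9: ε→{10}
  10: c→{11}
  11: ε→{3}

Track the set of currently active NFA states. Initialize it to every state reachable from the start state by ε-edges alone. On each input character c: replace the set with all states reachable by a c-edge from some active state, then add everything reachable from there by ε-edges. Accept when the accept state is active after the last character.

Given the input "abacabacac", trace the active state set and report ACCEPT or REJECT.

S₀ = ε-closure({0}) = {0,2,4,8}
'a' @ 1: {5,6,9,10}
'b' @ 2: {1,2,3,4,7,8}  ✓accept
'a' @ 3: {5,6,9,10}
'c' @ 4: {1,2,3,4,8,11}  ✓accept
'a' @ 5: {5,6,9,10}
'b' @ 6: {1,2,3,4,7,8}  ✓accept
'a' @ 7: {5,6,9,10}
'c' @ 8: {1,2,3,4,8,11}  ✓accept
'a' @ 9: {5,6,9,10}
'c' @ 10: {1,2,3,4,8,11}  ✓accept
end set {1,2,3,4,8,11} — state 1 in

Answer: ACCEPT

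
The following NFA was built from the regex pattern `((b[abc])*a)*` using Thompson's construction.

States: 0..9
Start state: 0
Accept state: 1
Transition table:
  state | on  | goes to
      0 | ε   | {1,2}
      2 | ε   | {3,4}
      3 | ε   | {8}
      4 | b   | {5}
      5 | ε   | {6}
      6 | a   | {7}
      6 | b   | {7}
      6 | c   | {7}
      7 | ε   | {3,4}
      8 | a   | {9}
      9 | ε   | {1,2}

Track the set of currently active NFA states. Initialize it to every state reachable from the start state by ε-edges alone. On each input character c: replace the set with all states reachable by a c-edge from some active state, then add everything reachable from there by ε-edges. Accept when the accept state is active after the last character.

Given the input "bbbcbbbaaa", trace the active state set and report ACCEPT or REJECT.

Answer: ACCEPT

Derivation:
start: ε-closure({0}) = {0,1,2,3,4,8}
'b' @ 1: {5,6}
'b' @ 2: {3,4,7,8}
'b' @ 3: {5,6}
'c' @ 4: {3,4,7,8}
'b' @ 5: {5,6}
'b' @ 6: {3,4,7,8}
'b' @ 7: {5,6}
'a' @ 8: {3,4,7,8}
'a' @ 9: {1,2,3,4,8,9}  (accept∈set)
'a' @ 10: {1,2,3,4,8,9}  (accept∈set)
end set {1,2,3,4,8,9} — state 1 in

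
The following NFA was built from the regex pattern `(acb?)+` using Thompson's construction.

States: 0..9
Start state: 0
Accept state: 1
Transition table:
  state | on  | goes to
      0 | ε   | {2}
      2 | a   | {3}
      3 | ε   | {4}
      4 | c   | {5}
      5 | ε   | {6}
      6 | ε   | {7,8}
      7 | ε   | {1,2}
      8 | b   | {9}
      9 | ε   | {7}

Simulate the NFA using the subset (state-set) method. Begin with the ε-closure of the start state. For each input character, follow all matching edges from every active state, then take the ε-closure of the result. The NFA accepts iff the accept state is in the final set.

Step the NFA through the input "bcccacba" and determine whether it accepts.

S₀ = ε-closure({0}) = {0,2}
'b' @ 1: {}  — no active states
rest 'cccacba' ignored (set empty)
final: {}; accept 1 not in set

Answer: REJECT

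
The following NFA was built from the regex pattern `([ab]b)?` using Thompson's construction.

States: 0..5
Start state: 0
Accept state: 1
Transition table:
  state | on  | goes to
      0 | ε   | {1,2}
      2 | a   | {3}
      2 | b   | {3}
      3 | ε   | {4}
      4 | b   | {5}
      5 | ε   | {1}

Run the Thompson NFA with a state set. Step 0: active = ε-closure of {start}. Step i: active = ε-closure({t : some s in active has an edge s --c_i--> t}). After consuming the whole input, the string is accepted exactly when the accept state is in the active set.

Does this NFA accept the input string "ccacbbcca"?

Answer: REJECT

Steps:
S₀ = ε-closure({0}) = {0,1,2}
'c' @ 1: {}  — state set empty
rest 'cacbbcca' ignored (set empty)
final: {}; accept 1 not in set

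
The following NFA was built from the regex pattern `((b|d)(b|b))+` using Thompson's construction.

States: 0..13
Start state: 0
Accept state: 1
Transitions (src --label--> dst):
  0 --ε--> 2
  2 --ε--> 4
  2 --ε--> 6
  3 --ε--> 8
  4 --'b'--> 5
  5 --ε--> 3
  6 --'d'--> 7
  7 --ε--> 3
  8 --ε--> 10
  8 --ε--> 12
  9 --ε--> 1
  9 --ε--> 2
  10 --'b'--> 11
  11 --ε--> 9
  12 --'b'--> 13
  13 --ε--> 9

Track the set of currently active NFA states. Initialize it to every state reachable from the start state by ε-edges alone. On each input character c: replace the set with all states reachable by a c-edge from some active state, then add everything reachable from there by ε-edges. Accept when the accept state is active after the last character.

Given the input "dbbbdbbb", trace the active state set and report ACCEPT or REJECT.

Answer: ACCEPT

Steps:
initial (ε-close {0}): {0,2,4,6}
'd' @ 1: {3,7,8,10,12}
'b' @ 2: {1,2,4,6,9,11,13}  (accept∈set)
'b' @ 3: {3,5,8,10,12}
'b' @ 4: {1,2,4,6,9,11,13}  (accept∈set)
'd' @ 5: {3,7,8,10,12}
'b' @ 6: {1,2,4,6,9,11,13}  (accept∈set)
'b' @ 7: {3,5,8,10,12}
'b' @ 8: {1,2,4,6,9,11,13}  (accept∈set)
end set {1,2,4,6,9,11,13} — state 1 in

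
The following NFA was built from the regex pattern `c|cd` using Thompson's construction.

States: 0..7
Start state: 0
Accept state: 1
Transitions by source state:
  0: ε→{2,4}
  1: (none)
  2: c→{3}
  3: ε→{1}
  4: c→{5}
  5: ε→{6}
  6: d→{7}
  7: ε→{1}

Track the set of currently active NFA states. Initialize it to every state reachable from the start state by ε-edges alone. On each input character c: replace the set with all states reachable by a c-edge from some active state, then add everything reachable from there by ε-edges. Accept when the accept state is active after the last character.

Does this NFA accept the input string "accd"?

Answer: REJECT

Derivation:
initial (ε-close {0}): {0,2,4}
'a' @ 1: {}  — no active states
rest 'ccd' ignored (set empty)
end set {} — state 1 not in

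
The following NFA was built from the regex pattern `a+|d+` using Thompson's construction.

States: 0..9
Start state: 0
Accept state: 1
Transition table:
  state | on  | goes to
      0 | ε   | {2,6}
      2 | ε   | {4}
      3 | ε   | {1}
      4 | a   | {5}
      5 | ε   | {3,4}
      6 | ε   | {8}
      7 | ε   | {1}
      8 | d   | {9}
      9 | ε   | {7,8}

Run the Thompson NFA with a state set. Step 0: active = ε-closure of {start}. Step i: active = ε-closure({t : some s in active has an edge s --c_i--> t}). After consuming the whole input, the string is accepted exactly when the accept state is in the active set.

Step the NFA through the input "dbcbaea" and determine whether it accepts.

Answer: REJECT

Derivation:
S₀ = ε-closure({0}) = {0,2,4,6,8}
'd' @ 1: {1,7,8,9}  (accept∈set)
'b' @ 2: {}  — dead — no transitions
rest 'cbaea' ignored (set empty)
end set {} — state 1 not in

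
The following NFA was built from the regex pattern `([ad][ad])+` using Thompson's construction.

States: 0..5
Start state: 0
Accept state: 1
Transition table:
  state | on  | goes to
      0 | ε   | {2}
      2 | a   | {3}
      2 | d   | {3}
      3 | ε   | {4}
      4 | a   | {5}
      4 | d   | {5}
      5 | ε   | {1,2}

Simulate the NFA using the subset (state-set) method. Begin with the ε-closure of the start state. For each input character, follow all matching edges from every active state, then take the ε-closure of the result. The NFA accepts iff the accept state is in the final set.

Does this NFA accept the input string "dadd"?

start: ε-closure({0}) = {0,2}
'd' @ 1: {3,4}
'a' @ 2: {1,2,5}  (accept∈set)
'd' @ 3: {3,4}
'd' @ 4: {1,2,5}  (accept∈set)
end set {1,2,5} — state 1 in

Answer: ACCEPT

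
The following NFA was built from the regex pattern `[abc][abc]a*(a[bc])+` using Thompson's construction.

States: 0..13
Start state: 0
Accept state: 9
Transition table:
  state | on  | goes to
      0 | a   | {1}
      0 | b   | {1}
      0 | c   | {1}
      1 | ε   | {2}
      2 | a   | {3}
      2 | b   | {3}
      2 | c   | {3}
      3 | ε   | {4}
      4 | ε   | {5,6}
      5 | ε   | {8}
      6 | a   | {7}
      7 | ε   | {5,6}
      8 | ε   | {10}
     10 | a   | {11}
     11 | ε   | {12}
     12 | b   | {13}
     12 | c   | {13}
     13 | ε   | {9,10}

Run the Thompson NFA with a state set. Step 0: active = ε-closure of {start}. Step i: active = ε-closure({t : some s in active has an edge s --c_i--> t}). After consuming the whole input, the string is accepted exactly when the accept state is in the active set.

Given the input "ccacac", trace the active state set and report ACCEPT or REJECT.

start: ε-closure({0}) = {0}
'c' @ 1: {1,2}
'c' @ 2: {3,4,5,6,8,10}
'a' @ 3: {5,6,7,8,10,11,12}
'c' @ 4: {9,10,13}  [accepting]
'a' @ 5: {11,12}
'c' @ 6: {9,10,13}  [accepting]
end set {9,10,13} — state 9 in

Answer: ACCEPT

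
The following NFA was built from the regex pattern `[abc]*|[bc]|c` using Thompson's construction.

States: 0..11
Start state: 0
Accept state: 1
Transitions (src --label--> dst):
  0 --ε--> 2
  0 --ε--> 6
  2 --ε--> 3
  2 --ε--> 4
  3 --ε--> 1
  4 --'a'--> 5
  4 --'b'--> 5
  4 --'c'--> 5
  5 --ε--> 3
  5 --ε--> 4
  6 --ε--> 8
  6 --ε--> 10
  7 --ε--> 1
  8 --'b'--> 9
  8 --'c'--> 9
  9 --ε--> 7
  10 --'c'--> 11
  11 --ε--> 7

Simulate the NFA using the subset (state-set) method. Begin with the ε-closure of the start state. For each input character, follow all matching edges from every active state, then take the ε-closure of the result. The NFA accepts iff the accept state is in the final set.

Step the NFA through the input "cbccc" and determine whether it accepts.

S₀ = ε-closure({0}) = {0,1,2,3,4,6,8,10}
'c' @ 1: {1,3,4,5,7,9,11}  ✓accept
'b' @ 2: {1,3,4,5}  ✓accept
'c' @ 3: {1,3,4,5}  ✓accept
'c' @ 4: {1,3,4,5}  ✓accept
'c' @ 5: {1,3,4,5}  ✓accept
end set {1,3,4,5} — state 1 in

Answer: ACCEPT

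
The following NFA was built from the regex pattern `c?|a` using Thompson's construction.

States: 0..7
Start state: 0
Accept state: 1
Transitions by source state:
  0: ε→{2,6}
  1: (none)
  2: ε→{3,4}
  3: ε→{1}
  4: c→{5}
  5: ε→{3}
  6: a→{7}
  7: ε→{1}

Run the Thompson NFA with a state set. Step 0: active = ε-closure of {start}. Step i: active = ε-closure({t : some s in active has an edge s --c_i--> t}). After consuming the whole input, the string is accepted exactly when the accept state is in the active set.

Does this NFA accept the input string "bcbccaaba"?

Answer: REJECT

Trace:
S₀ = ε-closure({0}) = {0,1,2,3,4,6}
'b' @ 1: {}  — dead — no transitions
rest 'cbccaaba' ignored (set empty)
end set {} — state 1 not in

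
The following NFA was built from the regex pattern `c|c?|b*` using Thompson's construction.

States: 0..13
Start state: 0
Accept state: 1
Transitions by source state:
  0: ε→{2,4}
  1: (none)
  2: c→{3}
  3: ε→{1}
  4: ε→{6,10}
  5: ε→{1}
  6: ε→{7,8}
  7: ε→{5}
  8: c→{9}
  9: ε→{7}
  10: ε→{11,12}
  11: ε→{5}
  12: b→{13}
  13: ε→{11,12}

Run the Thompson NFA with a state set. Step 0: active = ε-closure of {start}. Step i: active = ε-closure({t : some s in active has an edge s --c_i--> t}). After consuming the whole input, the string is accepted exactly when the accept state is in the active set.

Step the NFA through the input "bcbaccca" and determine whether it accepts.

Answer: REJECT

Trace:
start: ε-closure({0}) = {0,1,2,4,5,6,7,8,10,11,12}
'b' @ 1: {1,5,11,12,13}  ✓accept
'c' @ 2: {}  — no active states
rest 'baccca' ignored (set empty)
end set {} — state 1 not in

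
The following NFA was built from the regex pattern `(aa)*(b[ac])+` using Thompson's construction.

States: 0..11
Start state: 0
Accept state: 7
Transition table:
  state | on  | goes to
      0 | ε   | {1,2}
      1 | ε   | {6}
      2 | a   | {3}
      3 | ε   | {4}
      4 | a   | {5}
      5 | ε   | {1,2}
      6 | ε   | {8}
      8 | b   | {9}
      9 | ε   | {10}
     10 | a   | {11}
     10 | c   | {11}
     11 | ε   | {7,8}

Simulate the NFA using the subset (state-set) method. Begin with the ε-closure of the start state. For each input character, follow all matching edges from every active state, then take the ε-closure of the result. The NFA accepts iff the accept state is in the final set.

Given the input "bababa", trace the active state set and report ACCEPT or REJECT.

Answer: ACCEPT

Steps:
initial (ε-close {0}): {0,1,2,6,8}
'b' @ 1: {9,10}
'a' @ 2: {7,8,11}  (accept∈set)
'b' @ 3: {9,10}
'a' @ 4: {7,8,11}  (accept∈set)
'b' @ 5: {9,10}
'a' @ 6: {7,8,11}  (accept∈set)
end set {7,8,11} — state 7 in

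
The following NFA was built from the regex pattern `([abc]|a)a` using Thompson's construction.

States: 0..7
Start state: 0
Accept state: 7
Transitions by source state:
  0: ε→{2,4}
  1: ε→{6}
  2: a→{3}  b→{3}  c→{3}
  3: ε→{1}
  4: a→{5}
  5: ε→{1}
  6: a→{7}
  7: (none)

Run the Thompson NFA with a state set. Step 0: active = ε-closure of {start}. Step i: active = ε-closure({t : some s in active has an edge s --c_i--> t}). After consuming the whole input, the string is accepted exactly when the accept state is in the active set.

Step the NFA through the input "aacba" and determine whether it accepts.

Answer: REJECT

Derivation:
initial (ε-close {0}): {0,2,4}
'a' @ 1: {1,3,5,6}
'a' @ 2: {7}  ✓accept
'c' @ 3: {}  — state set empty
rest 'ba' ignored (set empty)
end set {} — state 7 not in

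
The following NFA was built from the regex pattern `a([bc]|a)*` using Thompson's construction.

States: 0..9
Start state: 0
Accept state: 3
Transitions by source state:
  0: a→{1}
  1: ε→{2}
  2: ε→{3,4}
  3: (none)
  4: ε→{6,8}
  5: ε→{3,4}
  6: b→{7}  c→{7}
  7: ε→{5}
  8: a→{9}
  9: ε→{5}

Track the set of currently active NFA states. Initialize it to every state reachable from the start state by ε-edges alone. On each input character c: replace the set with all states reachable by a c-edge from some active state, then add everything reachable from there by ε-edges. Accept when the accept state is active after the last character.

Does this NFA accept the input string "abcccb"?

start: ε-closure({0}) = {0}
'a' @ 1: {1,2,3,4,6,8}  (accept∈set)
'b' @ 2: {3,4,5,6,7,8}  (accept∈set)
'c' @ 3: {3,4,5,6,7,8}  (accept∈set)
'c' @ 4: {3,4,5,6,7,8}  (accept∈set)
'c' @ 5: {3,4,5,6,7,8}  (accept∈set)
'b' @ 6: {3,4,5,6,7,8}  (accept∈set)
end set {3,4,5,6,7,8} — state 3 in

Answer: ACCEPT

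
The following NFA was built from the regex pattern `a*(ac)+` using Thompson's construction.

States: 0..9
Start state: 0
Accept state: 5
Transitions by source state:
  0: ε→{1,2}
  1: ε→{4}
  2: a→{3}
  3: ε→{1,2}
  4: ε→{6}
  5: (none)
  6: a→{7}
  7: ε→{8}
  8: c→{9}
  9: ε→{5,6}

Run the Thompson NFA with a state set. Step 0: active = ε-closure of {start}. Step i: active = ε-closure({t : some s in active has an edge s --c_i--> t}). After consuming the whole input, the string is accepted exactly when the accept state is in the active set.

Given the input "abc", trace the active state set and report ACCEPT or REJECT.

initial (ε-close {0}): {0,1,2,4,6}
'a' @ 1: {1,2,3,4,6,7,8}
'b' @ 2: {}  — no active states
rest 'c' ignored (set empty)
final: {}; accept 5 not in set

Answer: REJECT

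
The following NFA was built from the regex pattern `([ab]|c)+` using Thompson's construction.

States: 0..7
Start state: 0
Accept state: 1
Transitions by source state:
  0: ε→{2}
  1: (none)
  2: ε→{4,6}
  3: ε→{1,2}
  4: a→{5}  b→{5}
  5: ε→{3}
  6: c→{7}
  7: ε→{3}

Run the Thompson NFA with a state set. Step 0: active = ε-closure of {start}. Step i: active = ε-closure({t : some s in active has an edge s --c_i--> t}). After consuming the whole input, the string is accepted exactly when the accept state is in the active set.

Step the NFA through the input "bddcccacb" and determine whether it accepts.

Answer: REJECT

Derivation:
start: ε-closure({0}) = {0,2,4,6}
'b' @ 1: {1,2,3,4,5,6}  [accepting]
'd' @ 2: {}  — state set empty
rest 'dcccacb' ignored (set empty)
after full input: {}  (accept=1 not in)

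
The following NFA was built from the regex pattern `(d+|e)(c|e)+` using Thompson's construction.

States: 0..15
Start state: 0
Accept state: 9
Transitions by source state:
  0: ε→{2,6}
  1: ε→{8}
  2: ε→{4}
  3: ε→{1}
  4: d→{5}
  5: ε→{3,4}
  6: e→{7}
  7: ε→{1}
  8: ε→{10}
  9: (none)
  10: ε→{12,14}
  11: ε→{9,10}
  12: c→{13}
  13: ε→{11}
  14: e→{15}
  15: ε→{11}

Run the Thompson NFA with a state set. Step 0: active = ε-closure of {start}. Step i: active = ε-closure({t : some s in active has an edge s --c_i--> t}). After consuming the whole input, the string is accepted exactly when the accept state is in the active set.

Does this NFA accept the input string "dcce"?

Answer: ACCEPT

Steps:
initial (ε-close {0}): {0,2,4,6}
'd' @ 1: {1,3,4,5,8,10,12,14}
'c' @ 2: {9,10,11,12,13,14}  (accept∈set)
'c' @ 3: {9,10,11,12,13,14}  (accept∈set)
'e' @ 4: {9,10,11,12,14,15}  (accept∈set)
end set {9,10,11,12,14,15} — state 9 in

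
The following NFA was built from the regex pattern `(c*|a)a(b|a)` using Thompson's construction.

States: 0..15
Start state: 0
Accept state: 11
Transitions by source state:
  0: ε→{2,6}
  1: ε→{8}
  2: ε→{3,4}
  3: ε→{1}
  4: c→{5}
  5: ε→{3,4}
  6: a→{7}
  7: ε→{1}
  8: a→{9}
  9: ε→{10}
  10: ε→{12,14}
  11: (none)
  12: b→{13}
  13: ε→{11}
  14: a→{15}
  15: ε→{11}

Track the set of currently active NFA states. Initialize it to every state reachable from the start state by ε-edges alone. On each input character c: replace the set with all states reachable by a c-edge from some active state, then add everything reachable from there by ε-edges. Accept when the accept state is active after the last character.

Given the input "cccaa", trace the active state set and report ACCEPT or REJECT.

initial (ε-close {0}): {0,1,2,3,4,6,8}
'c' @ 1: {1,3,4,5,8}
'c' @ 2: {1,3,4,5,8}
'c' @ 3: {1,3,4,5,8}
'a' @ 4: {9,10,12,14}
'a' @ 5: {11,15}  [accepting]
after full input: {11,15}  (accept=11 in)

Answer: ACCEPT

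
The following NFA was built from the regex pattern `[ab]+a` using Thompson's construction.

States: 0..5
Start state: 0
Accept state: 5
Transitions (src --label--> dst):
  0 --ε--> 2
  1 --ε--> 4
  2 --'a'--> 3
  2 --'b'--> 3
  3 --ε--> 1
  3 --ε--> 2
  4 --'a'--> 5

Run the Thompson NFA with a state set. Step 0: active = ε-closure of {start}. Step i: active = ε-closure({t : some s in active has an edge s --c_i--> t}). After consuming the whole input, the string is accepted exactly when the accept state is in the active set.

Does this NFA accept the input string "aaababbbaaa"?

Answer: ACCEPT

Derivation:
initial (ε-close {0}): {0,2}
'a' @ 1: {1,2,3,4}
'a' @ 2: {1,2,3,4,5}  ✓accept
'a' @ 3: {1,2,3,4,5}  ✓accept
'b' @ 4: {1,2,3,4}
'a' @ 5: {1,2,3,4,5}  ✓accept
'b' @ 6: {1,2,3,4}
'b' @ 7: {1,2,3,4}
'b' @ 8: {1,2,3,4}
'a' @ 9: {1,2,3,4,5}  ✓accept
'a' @ 10: {1,2,3,4,5}  ✓accept
'a' @ 11: {1,2,3,4,5}  ✓accept
after full input: {1,2,3,4,5}  (accept=5 in)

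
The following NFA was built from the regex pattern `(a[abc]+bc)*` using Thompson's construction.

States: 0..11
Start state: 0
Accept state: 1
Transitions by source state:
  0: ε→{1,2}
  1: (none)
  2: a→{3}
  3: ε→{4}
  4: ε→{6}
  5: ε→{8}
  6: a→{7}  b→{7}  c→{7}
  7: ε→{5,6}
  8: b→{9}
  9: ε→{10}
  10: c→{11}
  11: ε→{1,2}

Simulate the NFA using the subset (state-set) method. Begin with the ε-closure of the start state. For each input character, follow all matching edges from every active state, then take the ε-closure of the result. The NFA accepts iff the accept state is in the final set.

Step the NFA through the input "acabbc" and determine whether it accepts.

Answer: ACCEPT

Derivation:
initial (ε-close {0}): {0,1,2}
'a' @ 1: {3,4,6}
'c' @ 2: {5,6,7,8}
'a' @ 3: {5,6,7,8}
'b' @ 4: {5,6,7,8,9,10}
'b' @ 5: {5,6,7,8,9,10}
'c' @ 6: {1,2,5,6,7,8,11}  [accepting]
end set {1,2,5,6,7,8,11} — state 1 in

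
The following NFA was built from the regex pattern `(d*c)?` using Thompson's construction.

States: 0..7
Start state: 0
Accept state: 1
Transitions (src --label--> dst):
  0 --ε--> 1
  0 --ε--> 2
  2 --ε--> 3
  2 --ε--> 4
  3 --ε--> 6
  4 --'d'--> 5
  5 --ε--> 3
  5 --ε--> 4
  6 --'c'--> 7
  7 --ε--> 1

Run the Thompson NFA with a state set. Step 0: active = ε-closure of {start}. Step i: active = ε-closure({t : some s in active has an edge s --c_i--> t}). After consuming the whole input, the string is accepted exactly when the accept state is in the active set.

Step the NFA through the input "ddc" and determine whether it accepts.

S₀ = ε-closure({0}) = {0,1,2,3,4,6}
'd' @ 1: {3,4,5,6}
'd' @ 2: {3,4,5,6}
'c' @ 3: {1,7}  [accepting]
final: {1,7}; accept 1 in set

Answer: ACCEPT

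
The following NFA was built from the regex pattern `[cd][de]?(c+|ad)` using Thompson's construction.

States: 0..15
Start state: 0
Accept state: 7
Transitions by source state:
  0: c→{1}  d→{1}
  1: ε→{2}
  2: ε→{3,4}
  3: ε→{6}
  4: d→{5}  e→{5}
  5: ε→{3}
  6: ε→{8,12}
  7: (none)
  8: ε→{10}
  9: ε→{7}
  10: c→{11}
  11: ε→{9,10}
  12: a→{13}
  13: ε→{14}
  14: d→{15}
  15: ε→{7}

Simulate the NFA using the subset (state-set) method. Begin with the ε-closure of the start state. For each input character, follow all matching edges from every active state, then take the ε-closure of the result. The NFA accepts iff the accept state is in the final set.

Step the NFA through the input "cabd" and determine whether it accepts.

Answer: REJECT

Trace:
start: ε-closure({0}) = {0}
'c' @ 1: {1,2,3,4,6,8,10,12}
'a' @ 2: {13,14}
'b' @ 3: {}  — dead — no transitions
rest 'd' ignored (set empty)
final: {}; accept 7 not in set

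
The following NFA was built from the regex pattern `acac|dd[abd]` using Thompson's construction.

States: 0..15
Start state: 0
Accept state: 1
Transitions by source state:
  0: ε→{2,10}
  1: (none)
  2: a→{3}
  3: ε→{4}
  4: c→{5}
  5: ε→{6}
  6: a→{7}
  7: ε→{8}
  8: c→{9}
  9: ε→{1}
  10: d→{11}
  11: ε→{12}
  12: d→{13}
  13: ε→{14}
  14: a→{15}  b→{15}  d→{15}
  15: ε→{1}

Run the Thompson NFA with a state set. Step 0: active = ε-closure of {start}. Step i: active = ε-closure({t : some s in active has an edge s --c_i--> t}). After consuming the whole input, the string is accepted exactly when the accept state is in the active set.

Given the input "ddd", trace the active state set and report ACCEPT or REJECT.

start: ε-closure({0}) = {0,2,10}
'd' @ 1: {11,12}
'd' @ 2: {13,14}
'd' @ 3: {1,15}  (accept∈set)
end set {1,15} — state 1 in

Answer: ACCEPT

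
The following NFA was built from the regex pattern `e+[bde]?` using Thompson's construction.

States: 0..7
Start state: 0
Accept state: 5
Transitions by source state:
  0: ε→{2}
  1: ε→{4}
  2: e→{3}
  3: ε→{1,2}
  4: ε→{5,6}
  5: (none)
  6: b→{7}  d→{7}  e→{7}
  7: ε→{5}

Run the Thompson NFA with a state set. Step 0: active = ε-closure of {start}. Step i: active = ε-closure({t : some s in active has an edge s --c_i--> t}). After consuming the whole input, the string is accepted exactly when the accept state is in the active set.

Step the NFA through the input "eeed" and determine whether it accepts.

S₀ = ε-closure({0}) = {0,2}
'e' @ 1: {1,2,3,4,5,6}  ✓accept
'e' @ 2: {1,2,3,4,5,6,7}  ✓accept
'e' @ 3: {1,2,3,4,5,6,7}  ✓accept
'd' @ 4: {5,7}  ✓accept
after full input: {5,7}  (accept=5 in)

Answer: ACCEPT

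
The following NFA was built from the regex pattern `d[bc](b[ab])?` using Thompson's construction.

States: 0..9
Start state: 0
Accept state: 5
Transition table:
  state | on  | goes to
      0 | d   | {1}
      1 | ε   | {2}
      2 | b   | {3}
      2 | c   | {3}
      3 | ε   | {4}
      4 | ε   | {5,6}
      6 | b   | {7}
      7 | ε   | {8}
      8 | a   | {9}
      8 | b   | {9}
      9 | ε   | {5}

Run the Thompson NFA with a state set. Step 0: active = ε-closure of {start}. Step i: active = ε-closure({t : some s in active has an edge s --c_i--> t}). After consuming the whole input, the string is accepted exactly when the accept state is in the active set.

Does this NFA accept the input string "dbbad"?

S₀ = ε-closure({0}) = {0}
'd' @ 1: {1,2}
'b' @ 2: {3,4,5,6}  [accepting]
'b' @ 3: {7,8}
'a' @ 4: {5,9}  [accepting]
'd' @ 5: {}  — state set empty
after full input: {}  (accept=5 not in)

Answer: REJECT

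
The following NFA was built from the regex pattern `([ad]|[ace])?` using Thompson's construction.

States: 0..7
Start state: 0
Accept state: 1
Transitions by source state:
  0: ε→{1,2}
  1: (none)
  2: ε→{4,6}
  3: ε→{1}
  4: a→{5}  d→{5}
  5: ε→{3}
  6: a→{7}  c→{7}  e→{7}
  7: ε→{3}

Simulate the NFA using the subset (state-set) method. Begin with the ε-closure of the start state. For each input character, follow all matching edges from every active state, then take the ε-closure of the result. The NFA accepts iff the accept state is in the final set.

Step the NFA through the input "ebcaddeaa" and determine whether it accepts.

Answer: REJECT

Trace:
initial (ε-close {0}): {0,1,2,4,6}
'e' @ 1: {1,3,7}  ✓accept
'b' @ 2: {}  — state set empty
rest 'caddeaa' ignored (set empty)
end set {} — state 1 not in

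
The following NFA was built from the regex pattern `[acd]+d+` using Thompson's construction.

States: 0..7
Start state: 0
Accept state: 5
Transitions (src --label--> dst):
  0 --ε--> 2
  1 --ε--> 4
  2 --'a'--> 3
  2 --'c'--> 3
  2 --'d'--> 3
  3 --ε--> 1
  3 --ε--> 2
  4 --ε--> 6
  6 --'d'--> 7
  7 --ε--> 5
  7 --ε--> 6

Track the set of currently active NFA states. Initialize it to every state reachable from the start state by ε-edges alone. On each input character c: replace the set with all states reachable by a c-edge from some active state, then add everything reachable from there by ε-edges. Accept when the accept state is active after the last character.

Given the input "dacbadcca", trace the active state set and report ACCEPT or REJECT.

Answer: REJECT

Derivation:
S₀ = ε-closure({0}) = {0,2}
'd' @ 1: {1,2,3,4,6}
'a' @ 2: {1,2,3,4,6}
'c' @ 3: {1,2,3,4,6}
'b' @ 4: {}  — no active states
rest 'adcca' ignored (set empty)
final: {}; accept 5 not in set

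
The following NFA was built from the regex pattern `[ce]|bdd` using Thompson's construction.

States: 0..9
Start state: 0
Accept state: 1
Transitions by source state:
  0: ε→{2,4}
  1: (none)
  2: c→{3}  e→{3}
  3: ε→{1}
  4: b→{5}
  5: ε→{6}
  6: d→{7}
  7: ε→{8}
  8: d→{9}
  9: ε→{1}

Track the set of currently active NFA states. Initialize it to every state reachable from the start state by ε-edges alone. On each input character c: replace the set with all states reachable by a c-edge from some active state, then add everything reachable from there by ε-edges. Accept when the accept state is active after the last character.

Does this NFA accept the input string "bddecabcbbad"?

initial (ε-close {0}): {0,2,4}
'b' @ 1: {5,6}
'd' @ 2: {7,8}
'd' @ 3: {1,9}  ✓accept
'e' @ 4: {}  — dead — no transitions
rest 'cabcbbad' ignored (set empty)
final: {}; accept 1 not in set

Answer: REJECT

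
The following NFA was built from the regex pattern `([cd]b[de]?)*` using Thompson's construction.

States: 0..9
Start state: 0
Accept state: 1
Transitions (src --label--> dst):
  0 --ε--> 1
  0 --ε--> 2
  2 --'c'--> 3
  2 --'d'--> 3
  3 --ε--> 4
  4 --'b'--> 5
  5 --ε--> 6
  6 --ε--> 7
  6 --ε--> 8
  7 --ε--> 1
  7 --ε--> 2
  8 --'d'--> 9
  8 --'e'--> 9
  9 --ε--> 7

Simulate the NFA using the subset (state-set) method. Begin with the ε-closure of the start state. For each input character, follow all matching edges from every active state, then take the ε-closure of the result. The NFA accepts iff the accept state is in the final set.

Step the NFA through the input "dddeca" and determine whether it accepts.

S₀ = ε-closure({0}) = {0,1,2}
'd' @ 1: {3,4}
'd' @ 2: {}  — state set empty
rest 'deca' ignored (set empty)
after full input: {}  (accept=1 not in)

Answer: REJECT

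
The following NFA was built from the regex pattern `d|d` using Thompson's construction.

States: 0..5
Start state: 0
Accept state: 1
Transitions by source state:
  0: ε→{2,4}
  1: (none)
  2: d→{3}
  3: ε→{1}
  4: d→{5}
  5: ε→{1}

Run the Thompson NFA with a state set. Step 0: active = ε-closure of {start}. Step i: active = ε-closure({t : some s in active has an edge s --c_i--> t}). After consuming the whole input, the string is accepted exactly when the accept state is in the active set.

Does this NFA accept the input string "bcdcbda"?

S₀ = ε-closure({0}) = {0,2,4}
'b' @ 1: {}  — state set empty
rest 'cdcbda' ignored (set empty)
end set {} — state 1 not in

Answer: REJECT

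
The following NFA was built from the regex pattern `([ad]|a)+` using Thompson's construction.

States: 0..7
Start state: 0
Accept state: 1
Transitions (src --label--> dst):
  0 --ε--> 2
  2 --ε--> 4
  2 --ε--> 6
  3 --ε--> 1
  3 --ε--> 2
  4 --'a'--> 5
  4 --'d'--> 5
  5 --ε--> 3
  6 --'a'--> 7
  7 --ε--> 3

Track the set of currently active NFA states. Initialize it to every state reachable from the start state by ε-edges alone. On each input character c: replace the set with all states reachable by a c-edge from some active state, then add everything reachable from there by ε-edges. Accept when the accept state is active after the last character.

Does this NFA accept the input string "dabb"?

Answer: REJECT

Derivation:
initial (ε-close {0}): {0,2,4,6}
'd' @ 1: {1,2,3,4,5,6}  (accept∈set)
'a' @ 2: {1,2,3,4,5,6,7}  (accept∈set)
'b' @ 3: {}  — no active states
rest 'b' ignored (set empty)
after full input: {}  (accept=1 not in)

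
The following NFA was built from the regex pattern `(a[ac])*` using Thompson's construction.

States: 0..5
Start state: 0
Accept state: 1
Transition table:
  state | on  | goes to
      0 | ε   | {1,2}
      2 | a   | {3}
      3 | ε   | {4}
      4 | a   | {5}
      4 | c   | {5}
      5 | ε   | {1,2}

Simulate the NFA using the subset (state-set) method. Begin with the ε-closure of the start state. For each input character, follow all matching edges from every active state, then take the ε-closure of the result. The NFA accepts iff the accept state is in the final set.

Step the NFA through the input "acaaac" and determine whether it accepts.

initial (ε-close {0}): {0,1,2}
'a' @ 1: {3,4}
'c' @ 2: {1,2,5}  ✓accept
'a' @ 3: {3,4}
'a' @ 4: {1,2,5}  ✓accept
'a' @ 5: {3,4}
'c' @ 6: {1,2,5}  ✓accept
final: {1,2,5}; accept 1 in set

Answer: ACCEPT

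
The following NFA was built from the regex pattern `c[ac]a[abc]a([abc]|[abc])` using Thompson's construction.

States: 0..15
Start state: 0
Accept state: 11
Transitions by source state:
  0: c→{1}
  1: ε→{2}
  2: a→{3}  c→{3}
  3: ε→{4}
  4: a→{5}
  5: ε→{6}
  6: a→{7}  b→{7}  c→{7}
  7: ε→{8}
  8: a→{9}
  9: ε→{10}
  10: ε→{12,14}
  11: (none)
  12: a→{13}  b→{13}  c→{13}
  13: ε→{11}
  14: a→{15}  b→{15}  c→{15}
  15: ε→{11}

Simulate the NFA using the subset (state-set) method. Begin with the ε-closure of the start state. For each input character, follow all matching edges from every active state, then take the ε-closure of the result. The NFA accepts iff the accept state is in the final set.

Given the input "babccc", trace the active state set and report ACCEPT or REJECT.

Answer: REJECT

Derivation:
initial (ε-close {0}): {0}
'b' @ 1: {}  — state set empty
rest 'abccc' ignored (set empty)
final: {}; accept 11 not in set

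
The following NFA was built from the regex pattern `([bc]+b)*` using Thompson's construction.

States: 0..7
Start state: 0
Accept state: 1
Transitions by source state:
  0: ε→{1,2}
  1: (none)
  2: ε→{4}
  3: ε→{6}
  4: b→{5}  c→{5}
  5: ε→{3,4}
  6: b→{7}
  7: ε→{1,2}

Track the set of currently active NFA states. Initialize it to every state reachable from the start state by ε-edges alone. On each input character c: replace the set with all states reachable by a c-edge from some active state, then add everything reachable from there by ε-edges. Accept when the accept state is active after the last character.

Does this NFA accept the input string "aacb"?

Answer: REJECT

Steps:
initial (ε-close {0}): {0,1,2,4}
'a' @ 1: {}  — state set empty
rest 'acb' ignored (set empty)
final: {}; accept 1 not in set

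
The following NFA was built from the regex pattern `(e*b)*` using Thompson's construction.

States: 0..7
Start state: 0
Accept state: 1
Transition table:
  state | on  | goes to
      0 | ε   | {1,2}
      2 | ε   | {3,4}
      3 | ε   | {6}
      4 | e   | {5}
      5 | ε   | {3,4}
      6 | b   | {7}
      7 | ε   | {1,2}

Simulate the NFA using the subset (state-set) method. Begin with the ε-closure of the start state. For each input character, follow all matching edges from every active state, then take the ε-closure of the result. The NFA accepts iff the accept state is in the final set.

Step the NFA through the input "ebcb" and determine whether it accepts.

Answer: REJECT

Derivation:
initial (ε-close {0}): {0,1,2,3,4,6}
'e' @ 1: {3,4,5,6}
'b' @ 2: {1,2,3,4,6,7}  ✓accept
'c' @ 3: {}  — dead — no transitions
rest 'b' ignored (set empty)
final: {}; accept 1 not in set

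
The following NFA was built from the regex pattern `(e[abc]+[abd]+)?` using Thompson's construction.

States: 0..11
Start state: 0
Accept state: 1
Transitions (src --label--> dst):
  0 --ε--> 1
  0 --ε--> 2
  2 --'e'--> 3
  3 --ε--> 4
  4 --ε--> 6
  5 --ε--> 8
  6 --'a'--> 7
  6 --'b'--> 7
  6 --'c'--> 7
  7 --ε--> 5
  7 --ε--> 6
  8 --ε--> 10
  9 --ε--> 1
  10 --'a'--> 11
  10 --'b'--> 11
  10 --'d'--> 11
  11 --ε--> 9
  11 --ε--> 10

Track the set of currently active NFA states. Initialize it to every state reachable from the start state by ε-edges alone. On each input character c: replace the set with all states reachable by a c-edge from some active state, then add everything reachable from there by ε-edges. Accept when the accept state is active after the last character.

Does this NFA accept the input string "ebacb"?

Answer: ACCEPT

Derivation:
initial (ε-close {0}): {0,1,2}
'e' @ 1: {3,4,6}
'b' @ 2: {5,6,7,8,10}
'a' @ 3: {1,5,6,7,8,9,10,11}  [accepting]
'c' @ 4: {5,6,7,8,10}
'b' @ 5: {1,5,6,7,8,9,10,11}  [accepting]
after full input: {1,5,6,7,8,9,10,11}  (accept=1 in)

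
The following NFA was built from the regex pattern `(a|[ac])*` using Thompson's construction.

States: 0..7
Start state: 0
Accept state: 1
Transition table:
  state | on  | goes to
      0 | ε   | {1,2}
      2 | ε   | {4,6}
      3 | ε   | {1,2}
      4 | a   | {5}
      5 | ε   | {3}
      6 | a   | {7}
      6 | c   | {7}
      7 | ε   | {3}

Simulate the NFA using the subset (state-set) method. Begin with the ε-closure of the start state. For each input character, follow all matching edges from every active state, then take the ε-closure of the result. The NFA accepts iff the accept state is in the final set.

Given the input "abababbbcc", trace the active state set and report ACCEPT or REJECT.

Answer: REJECT

Derivation:
initial (ε-close {0}): {0,1,2,4,6}
'a' @ 1: {1,2,3,4,5,6,7}  ✓accept
'b' @ 2: {}  — no active states
rest 'ababbbcc' ignored (set empty)
after full input: {}  (accept=1 not in)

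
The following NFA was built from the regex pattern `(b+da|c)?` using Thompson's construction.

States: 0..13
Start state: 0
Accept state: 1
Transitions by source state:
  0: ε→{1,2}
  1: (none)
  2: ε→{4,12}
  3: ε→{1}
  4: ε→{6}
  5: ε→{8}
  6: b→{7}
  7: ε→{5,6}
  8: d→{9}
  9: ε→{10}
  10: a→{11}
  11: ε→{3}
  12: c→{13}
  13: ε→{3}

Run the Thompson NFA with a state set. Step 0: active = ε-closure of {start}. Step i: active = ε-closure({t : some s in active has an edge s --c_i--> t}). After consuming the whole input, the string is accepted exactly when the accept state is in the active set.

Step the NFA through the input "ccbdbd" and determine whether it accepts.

Answer: REJECT

Derivation:
initial (ε-close {0}): {0,1,2,4,6,12}
'c' @ 1: {1,3,13}  ✓accept
'c' @ 2: {}  — no active states
rest 'bdbd' ignored (set empty)
end set {} — state 1 not in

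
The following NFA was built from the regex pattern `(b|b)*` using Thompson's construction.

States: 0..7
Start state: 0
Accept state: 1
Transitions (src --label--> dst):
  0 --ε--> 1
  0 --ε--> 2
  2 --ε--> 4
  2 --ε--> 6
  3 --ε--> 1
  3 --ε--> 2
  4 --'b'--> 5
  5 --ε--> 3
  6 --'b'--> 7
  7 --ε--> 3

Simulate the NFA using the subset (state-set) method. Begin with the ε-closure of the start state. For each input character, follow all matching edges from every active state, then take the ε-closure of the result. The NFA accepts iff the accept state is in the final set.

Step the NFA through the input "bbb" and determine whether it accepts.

S₀ = ε-closure({0}) = {0,1,2,4,6}
'b' @ 1: {1,2,3,4,5,6,7}  (accept∈set)
'b' @ 2: {1,2,3,4,5,6,7}  (accept∈set)
'b' @ 3: {1,2,3,4,5,6,7}  (accept∈set)
final: {1,2,3,4,5,6,7}; accept 1 in set

Answer: ACCEPT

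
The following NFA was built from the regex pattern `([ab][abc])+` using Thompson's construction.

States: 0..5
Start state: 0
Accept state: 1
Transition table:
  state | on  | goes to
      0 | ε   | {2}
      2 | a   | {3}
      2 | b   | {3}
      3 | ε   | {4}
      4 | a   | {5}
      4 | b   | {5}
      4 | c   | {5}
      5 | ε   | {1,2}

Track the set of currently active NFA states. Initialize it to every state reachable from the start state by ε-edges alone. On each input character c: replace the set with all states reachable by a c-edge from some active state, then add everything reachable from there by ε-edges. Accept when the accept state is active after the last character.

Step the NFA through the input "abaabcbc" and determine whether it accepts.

start: ε-closure({0}) = {0,2}
'a' @ 1: {3,4}
'b' @ 2: {1,2,5}  [accepting]
'a' @ 3: {3,4}
'a' @ 4: {1,2,5}  [accepting]
'b' @ 5: {3,4}
'c' @ 6: {1,2,5}  [accepting]
'b' @ 7: {3,4}
'c' @ 8: {1,2,5}  [accepting]
after full input: {1,2,5}  (accept=1 in)

Answer: ACCEPT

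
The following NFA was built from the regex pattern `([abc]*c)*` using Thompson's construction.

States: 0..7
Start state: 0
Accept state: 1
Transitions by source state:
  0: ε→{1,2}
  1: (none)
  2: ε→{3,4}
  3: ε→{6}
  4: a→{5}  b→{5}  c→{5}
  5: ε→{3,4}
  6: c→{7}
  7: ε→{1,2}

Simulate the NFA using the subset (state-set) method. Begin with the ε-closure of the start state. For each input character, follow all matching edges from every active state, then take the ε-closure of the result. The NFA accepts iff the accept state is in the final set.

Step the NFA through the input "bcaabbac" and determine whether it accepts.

initial (ε-close {0}): {0,1,2,3,4,6}
'b' @ 1: {3,4,5,6}
'c' @ 2: {1,2,3,4,5,6,7}  [accepting]
'a' @ 3: {3,4,5,6}
'a' @ 4: {3,4,5,6}
'b' @ 5: {3,4,5,6}
'b' @ 6: {3,4,5,6}
'a' @ 7: {3,4,5,6}
'c' @ 8: {1,2,3,4,5,6,7}  [accepting]
final: {1,2,3,4,5,6,7}; accept 1 in set

Answer: ACCEPT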